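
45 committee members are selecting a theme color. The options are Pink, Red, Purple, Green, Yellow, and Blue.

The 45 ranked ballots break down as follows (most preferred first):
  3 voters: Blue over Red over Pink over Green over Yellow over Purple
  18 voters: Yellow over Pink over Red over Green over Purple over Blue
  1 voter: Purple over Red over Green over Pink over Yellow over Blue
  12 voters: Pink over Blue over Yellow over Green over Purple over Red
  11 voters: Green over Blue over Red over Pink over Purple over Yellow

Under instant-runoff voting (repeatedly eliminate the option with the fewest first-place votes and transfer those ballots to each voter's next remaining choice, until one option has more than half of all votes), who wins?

Round 1: Pink 12, Red 0, Purple 1, Green 11, Yellow 18, Blue 3. Red eliminated.
Round 2: Pink 12, Purple 1, Green 11, Yellow 18, Blue 3. Purple eliminated.
Round 3: Pink 12, Green 12, Yellow 18, Blue 3. Blue eliminated.
Round 4: Pink 15, Green 12, Yellow 18. Green eliminated.
Round 5: Pink 27, Yellow 18. Pink has a majority (≥23).

Pink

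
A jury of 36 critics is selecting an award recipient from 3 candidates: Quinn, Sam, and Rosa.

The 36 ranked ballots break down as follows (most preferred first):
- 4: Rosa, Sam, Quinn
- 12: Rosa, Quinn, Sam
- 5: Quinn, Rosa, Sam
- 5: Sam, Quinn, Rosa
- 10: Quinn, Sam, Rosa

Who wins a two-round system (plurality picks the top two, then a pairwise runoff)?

Quinn

Round 1 first-place votes: Quinn 15, Sam 5, Rosa 16. Rosa and Quinn advance.
Runoff: Rosa is ranked above Quinn on 16 ballots, Quinn above Rosa on 20.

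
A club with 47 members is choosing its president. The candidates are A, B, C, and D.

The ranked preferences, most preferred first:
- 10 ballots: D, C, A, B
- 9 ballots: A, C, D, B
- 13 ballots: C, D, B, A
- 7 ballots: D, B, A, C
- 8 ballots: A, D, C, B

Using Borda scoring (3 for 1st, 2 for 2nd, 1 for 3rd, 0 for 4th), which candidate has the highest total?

D

A: 10×1 + 9×3 + 13×0 + 7×1 + 8×3 = 68
B: 10×0 + 9×0 + 13×1 + 7×2 + 8×0 = 27
C: 10×2 + 9×2 + 13×3 + 7×0 + 8×1 = 85
D: 10×3 + 9×1 + 13×2 + 7×3 + 8×2 = 102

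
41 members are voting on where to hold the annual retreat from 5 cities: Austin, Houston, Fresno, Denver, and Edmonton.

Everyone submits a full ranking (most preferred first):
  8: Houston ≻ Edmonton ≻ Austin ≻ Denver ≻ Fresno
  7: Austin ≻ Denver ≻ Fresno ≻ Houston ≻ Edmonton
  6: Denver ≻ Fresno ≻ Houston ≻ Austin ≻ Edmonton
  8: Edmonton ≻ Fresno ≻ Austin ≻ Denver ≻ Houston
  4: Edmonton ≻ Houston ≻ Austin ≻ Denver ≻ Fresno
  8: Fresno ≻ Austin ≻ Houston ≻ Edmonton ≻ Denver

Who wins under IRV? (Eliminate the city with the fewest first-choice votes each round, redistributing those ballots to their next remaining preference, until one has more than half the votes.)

Fresno

Round 1: Austin 7, Houston 8, Fresno 8, Denver 6, Edmonton 12. Denver eliminated.
Round 2: Austin 7, Houston 8, Fresno 14, Edmonton 12. Austin eliminated.
Round 3: Houston 8, Fresno 21, Edmonton 12. Fresno has a majority (≥21).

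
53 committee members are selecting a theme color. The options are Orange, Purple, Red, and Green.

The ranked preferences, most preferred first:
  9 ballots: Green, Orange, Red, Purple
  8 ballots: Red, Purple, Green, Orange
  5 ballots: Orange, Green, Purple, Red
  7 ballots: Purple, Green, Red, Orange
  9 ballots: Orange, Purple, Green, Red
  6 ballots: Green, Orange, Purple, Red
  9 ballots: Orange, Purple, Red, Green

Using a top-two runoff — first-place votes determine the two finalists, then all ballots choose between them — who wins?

Round 1 first-place votes: Orange 23, Purple 7, Red 8, Green 15. Orange and Green advance.
Runoff: Orange is ranked above Green on 23 ballots, Green above Orange on 30.

Green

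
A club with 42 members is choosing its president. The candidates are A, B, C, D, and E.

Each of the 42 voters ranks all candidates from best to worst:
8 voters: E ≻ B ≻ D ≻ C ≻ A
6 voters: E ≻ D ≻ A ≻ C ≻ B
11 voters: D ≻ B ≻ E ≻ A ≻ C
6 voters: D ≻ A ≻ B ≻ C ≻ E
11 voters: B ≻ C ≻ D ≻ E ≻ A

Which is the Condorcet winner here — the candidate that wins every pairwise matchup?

D vs A: 42–0
D vs B: 23–19
D vs C: 31–11
D vs E: 28–14
D beats every other candidate.

D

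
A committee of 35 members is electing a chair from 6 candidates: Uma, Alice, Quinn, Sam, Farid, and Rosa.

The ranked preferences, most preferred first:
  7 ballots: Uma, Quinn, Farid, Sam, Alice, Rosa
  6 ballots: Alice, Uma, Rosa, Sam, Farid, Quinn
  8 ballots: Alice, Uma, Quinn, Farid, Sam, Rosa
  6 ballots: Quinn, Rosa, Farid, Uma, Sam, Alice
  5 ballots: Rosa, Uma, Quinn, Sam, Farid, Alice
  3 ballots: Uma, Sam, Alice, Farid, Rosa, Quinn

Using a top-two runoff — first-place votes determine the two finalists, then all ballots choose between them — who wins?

Round 1 first-place votes: Uma 10, Alice 14, Quinn 6, Sam 0, Farid 0, Rosa 5. Alice and Uma advance.
Runoff: Alice is ranked above Uma on 14 ballots, Uma above Alice on 21.

Uma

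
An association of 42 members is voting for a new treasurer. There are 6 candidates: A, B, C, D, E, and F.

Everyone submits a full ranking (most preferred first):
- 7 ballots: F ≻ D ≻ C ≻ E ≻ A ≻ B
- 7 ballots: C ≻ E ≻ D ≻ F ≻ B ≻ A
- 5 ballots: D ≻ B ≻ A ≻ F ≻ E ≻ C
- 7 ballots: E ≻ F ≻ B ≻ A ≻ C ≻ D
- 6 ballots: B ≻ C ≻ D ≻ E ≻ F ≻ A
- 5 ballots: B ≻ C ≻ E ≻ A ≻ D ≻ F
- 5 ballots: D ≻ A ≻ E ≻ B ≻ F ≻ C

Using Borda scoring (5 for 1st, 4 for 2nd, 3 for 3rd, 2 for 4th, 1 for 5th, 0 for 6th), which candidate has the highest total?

E

A: 7×1 + 7×0 + 5×3 + 7×2 + 6×0 + 5×2 + 5×4 = 66
B: 7×0 + 7×1 + 5×4 + 7×3 + 6×5 + 5×5 + 5×2 = 113
C: 7×3 + 7×5 + 5×0 + 7×1 + 6×4 + 5×4 + 5×0 = 107
D: 7×4 + 7×3 + 5×5 + 7×0 + 6×3 + 5×1 + 5×5 = 122
E: 7×2 + 7×4 + 5×1 + 7×5 + 6×2 + 5×3 + 5×3 = 124
F: 7×5 + 7×2 + 5×2 + 7×4 + 6×1 + 5×0 + 5×1 = 98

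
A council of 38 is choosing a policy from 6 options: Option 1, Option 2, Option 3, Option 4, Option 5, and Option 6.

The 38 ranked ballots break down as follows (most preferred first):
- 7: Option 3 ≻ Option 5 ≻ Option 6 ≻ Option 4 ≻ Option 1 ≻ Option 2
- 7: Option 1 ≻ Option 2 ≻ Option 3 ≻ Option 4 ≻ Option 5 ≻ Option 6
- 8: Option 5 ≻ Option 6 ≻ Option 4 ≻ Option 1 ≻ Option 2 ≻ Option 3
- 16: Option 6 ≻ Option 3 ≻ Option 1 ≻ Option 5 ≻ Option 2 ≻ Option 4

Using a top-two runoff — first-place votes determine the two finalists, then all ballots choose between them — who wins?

Round 1 first-place votes: Option 1 7, Option 2 0, Option 3 7, Option 4 0, Option 5 8, Option 6 16. Option 6 and Option 5 advance.
Runoff: Option 6 is ranked above Option 5 on 16 ballots, Option 5 above Option 6 on 22.

Option 5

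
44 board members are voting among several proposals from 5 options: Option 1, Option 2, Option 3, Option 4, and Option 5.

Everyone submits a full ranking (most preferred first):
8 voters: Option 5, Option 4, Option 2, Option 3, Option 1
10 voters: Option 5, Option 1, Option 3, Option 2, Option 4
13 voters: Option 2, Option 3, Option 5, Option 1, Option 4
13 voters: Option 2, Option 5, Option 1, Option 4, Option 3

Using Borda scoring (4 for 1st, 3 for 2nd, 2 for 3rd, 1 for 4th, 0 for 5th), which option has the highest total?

Option 5

Option 1: 8×0 + 10×3 + 13×1 + 13×2 = 69
Option 2: 8×2 + 10×1 + 13×4 + 13×4 = 130
Option 3: 8×1 + 10×2 + 13×3 + 13×0 = 67
Option 4: 8×3 + 10×0 + 13×0 + 13×1 = 37
Option 5: 8×4 + 10×4 + 13×2 + 13×3 = 137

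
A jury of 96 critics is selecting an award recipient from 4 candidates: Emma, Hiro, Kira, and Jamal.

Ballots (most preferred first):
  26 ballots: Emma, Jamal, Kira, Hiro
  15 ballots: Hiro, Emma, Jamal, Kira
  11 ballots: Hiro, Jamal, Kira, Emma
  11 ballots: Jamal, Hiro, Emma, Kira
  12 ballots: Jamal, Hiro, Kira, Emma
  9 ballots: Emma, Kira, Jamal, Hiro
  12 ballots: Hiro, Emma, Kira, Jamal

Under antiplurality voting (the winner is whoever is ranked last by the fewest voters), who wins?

Last-place votes: Emma 23, Hiro 35, Kira 26, Jamal 12.

Jamal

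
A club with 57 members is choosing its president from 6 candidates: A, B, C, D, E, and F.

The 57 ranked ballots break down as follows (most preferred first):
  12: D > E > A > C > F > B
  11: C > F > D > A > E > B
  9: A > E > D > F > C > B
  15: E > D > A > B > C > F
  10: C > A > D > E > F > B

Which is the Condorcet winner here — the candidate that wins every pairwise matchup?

D vs A: 38–19
D vs B: 57–0
D vs C: 36–21
D vs E: 33–24
D vs F: 46–11
D beats every other candidate.

D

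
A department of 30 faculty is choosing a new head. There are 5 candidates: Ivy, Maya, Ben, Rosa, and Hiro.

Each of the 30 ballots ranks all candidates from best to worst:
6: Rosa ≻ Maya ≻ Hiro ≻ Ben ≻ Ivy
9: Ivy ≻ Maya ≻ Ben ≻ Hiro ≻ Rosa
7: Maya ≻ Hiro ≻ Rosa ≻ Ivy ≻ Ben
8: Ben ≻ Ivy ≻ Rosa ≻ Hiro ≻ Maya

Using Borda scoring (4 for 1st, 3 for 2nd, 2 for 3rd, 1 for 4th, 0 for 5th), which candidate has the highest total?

Ivy: 6×0 + 9×4 + 7×1 + 8×3 = 67
Maya: 6×3 + 9×3 + 7×4 + 8×0 = 73
Ben: 6×1 + 9×2 + 7×0 + 8×4 = 56
Rosa: 6×4 + 9×0 + 7×2 + 8×2 = 54
Hiro: 6×2 + 9×1 + 7×3 + 8×1 = 50

Maya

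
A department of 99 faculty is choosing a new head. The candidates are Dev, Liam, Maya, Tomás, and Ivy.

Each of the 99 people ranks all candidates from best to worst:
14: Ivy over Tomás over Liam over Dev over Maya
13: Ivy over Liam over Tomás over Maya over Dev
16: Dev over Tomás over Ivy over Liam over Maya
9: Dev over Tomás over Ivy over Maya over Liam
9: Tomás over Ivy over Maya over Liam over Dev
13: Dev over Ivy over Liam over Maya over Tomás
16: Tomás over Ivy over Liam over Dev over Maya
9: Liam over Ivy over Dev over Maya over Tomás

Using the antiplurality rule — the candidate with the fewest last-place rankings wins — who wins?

Last-place votes: Dev 22, Liam 9, Maya 46, Tomás 22, Ivy 0.

Ivy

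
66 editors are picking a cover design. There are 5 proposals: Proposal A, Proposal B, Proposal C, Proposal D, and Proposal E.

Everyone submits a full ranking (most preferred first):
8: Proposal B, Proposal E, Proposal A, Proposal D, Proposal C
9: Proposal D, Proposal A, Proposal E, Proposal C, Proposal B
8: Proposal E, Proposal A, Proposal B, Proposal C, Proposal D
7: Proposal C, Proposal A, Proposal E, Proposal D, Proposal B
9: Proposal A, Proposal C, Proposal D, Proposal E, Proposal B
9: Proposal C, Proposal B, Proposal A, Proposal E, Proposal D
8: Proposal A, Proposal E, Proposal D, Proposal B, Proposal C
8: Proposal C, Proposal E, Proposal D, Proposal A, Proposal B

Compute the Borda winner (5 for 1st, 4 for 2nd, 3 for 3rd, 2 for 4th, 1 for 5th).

Proposal A

Proposal A: 8×3 + 9×4 + 8×4 + 7×4 + 9×5 + 9×3 + 8×5 + 8×2 = 248
Proposal B: 8×5 + 9×1 + 8×3 + 7×1 + 9×1 + 9×4 + 8×2 + 8×1 = 149
Proposal C: 8×1 + 9×2 + 8×2 + 7×5 + 9×4 + 9×5 + 8×1 + 8×5 = 206
Proposal D: 8×2 + 9×5 + 8×1 + 7×2 + 9×3 + 9×1 + 8×3 + 8×3 = 167
Proposal E: 8×4 + 9×3 + 8×5 + 7×3 + 9×2 + 9×2 + 8×4 + 8×4 = 220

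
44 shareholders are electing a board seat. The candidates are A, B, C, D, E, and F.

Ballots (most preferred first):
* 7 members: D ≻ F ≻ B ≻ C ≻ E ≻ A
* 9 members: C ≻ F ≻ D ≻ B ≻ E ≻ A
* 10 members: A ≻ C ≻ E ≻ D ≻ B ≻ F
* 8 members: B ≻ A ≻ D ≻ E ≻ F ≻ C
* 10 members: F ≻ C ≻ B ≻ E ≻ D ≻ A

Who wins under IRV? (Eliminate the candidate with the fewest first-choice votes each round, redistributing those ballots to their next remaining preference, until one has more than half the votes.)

F

Round 1: A 10, B 8, C 9, D 7, E 0, F 10. E eliminated.
Round 2: A 10, B 8, C 9, D 7, F 10. D eliminated.
Round 3: A 10, B 8, C 9, F 17. B eliminated.
Round 4: A 18, C 9, F 17. C eliminated.
Round 5: A 18, F 26. F has a majority (≥23).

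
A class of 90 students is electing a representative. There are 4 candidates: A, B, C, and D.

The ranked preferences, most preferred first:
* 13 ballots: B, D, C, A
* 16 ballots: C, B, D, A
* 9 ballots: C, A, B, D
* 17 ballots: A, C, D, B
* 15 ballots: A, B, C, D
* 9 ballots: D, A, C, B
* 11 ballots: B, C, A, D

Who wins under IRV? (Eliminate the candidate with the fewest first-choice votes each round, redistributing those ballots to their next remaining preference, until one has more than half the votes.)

Round 1: A 32, B 24, C 25, D 9. D eliminated.
Round 2: A 41, B 24, C 25. B eliminated.
Round 3: A 41, C 49. C has a majority (≥46).

C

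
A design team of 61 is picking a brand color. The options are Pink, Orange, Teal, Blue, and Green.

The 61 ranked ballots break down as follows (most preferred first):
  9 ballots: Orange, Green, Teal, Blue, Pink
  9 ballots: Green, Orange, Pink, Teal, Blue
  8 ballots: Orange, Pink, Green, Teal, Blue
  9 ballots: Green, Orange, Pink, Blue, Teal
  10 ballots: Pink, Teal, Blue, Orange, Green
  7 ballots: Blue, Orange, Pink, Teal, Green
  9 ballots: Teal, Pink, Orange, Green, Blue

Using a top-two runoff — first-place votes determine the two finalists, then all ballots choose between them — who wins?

Orange

Round 1 first-place votes: Pink 10, Orange 17, Teal 9, Blue 7, Green 18. Green and Orange advance.
Runoff: Green is ranked above Orange on 18 ballots, Orange above Green on 43.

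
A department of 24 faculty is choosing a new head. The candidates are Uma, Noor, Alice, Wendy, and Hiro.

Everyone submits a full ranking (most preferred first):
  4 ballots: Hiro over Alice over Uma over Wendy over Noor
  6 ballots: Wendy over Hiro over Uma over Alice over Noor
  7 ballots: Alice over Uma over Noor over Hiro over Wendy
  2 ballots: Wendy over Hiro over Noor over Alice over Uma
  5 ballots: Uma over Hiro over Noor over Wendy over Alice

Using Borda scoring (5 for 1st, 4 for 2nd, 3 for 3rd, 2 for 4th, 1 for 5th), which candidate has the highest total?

Uma: 4×3 + 6×3 + 7×4 + 2×1 + 5×5 = 85
Noor: 4×1 + 6×1 + 7×3 + 2×3 + 5×3 = 52
Alice: 4×4 + 6×2 + 7×5 + 2×2 + 5×1 = 72
Wendy: 4×2 + 6×5 + 7×1 + 2×5 + 5×2 = 65
Hiro: 4×5 + 6×4 + 7×2 + 2×4 + 5×4 = 86

Hiro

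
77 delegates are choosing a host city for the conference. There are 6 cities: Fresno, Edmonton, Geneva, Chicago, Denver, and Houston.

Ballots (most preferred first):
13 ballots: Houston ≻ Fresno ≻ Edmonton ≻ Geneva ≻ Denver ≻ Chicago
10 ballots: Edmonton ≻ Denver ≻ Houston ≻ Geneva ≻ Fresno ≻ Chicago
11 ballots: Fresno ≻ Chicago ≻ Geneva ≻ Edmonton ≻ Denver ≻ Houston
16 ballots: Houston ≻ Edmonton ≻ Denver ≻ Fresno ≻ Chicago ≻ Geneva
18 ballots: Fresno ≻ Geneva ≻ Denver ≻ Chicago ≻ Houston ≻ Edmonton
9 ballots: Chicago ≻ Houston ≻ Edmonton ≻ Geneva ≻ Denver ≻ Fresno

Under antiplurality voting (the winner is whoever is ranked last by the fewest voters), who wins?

Last-place votes: Fresno 9, Edmonton 18, Geneva 16, Chicago 23, Denver 0, Houston 11.

Denver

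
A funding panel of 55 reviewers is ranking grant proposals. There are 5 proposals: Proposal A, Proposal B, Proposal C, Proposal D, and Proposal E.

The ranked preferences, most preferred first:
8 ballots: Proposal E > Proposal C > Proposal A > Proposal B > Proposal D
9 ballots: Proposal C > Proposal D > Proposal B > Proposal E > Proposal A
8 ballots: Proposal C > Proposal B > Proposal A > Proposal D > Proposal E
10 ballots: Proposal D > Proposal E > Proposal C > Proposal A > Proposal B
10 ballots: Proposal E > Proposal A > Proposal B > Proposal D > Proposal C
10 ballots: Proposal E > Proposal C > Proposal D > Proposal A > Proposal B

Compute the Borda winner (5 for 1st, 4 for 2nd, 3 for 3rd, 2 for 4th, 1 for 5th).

Proposal A: 8×3 + 9×1 + 8×3 + 10×2 + 10×4 + 10×2 = 137
Proposal B: 8×2 + 9×3 + 8×4 + 10×1 + 10×3 + 10×1 = 125
Proposal C: 8×4 + 9×5 + 8×5 + 10×3 + 10×1 + 10×4 = 197
Proposal D: 8×1 + 9×4 + 8×2 + 10×5 + 10×2 + 10×3 = 160
Proposal E: 8×5 + 9×2 + 8×1 + 10×4 + 10×5 + 10×5 = 206

Proposal E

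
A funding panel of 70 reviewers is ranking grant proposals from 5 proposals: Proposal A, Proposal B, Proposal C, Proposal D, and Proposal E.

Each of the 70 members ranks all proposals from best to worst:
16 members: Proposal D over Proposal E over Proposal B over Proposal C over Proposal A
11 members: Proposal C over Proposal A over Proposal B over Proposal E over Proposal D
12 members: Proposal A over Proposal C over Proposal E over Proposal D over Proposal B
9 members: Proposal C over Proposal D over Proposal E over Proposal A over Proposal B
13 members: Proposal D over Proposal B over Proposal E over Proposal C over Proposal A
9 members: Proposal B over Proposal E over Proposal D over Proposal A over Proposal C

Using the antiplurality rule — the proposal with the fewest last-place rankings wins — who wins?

Proposal E

Last-place votes: Proposal A 29, Proposal B 21, Proposal C 9, Proposal D 11, Proposal E 0.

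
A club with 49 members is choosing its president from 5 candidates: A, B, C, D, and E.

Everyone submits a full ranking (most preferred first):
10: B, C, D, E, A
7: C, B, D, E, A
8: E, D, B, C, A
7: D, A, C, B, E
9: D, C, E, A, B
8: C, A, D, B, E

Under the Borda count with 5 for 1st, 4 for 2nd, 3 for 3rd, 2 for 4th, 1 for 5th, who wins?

A: 10×1 + 7×1 + 8×1 + 7×4 + 9×2 + 8×4 = 103
B: 10×5 + 7×4 + 8×3 + 7×2 + 9×1 + 8×2 = 141
C: 10×4 + 7×5 + 8×2 + 7×3 + 9×4 + 8×5 = 188
D: 10×3 + 7×3 + 8×4 + 7×5 + 9×5 + 8×3 = 187
E: 10×2 + 7×2 + 8×5 + 7×1 + 9×3 + 8×1 = 116

C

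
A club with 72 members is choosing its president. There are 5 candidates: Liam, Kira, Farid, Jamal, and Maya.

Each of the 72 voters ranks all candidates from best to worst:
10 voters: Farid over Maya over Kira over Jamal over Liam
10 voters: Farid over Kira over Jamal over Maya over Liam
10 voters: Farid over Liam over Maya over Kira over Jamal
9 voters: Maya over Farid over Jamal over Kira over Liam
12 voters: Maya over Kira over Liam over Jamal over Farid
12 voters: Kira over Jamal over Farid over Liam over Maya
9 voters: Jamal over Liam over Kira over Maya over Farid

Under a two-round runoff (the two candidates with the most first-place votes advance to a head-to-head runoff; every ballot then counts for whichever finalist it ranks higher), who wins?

Round 1 first-place votes: Liam 0, Kira 12, Farid 30, Jamal 9, Maya 21. Farid and Maya advance.
Runoff: Farid is ranked above Maya on 42 ballots, Maya above Farid on 30.

Farid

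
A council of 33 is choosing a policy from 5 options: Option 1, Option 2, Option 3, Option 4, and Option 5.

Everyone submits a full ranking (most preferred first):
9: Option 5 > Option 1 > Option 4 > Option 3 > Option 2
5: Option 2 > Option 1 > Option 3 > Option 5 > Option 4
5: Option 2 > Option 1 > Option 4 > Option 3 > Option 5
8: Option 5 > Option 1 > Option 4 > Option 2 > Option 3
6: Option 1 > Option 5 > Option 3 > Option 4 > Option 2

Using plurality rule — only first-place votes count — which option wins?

Option 5

First-place votes: Option 1 6, Option 2 10, Option 3 0, Option 4 0, Option 5 17.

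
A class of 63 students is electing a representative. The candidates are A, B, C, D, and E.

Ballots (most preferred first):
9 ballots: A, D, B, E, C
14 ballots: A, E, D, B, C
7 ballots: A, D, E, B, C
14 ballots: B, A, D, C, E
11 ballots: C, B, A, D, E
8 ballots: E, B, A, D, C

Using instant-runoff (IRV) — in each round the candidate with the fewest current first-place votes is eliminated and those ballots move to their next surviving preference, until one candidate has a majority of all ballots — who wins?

Round 1: A 30, B 14, C 11, D 0, E 8. D eliminated.
Round 2: A 30, B 14, C 11, E 8. E eliminated.
Round 3: A 30, B 22, C 11. C eliminated.
Round 4: A 30, B 33. B has a majority (≥32).

B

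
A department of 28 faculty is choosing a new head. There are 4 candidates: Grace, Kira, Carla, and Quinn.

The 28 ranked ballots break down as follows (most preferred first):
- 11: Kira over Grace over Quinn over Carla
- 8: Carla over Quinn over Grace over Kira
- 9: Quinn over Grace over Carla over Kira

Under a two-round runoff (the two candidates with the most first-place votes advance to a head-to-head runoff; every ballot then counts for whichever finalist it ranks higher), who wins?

Quinn

Round 1 first-place votes: Grace 0, Kira 11, Carla 8, Quinn 9. Kira and Quinn advance.
Runoff: Kira is ranked above Quinn on 11 ballots, Quinn above Kira on 17.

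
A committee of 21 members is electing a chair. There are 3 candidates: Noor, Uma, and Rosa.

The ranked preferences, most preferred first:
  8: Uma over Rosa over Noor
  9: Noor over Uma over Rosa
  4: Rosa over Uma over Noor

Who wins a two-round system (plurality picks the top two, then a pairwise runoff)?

Uma

Round 1 first-place votes: Noor 9, Uma 8, Rosa 4. Noor and Uma advance.
Runoff: Noor is ranked above Uma on 9 ballots, Uma above Noor on 12.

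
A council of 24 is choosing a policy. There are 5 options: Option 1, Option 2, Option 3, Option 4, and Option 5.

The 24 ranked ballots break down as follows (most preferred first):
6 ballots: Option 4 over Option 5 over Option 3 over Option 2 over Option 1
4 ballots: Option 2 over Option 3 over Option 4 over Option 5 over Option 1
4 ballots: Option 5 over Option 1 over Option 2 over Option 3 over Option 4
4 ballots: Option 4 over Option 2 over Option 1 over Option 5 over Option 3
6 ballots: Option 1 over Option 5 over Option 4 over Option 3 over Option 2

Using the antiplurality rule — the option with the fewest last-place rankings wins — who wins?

Last-place votes: Option 1 10, Option 2 6, Option 3 4, Option 4 4, Option 5 0.

Option 5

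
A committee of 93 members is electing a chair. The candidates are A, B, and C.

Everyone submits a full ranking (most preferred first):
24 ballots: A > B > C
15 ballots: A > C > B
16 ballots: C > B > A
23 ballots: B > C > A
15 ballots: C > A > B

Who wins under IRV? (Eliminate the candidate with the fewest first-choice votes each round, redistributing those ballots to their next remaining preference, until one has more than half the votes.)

C

Round 1: A 39, B 23, C 31. B eliminated.
Round 2: A 39, C 54. C has a majority (≥47).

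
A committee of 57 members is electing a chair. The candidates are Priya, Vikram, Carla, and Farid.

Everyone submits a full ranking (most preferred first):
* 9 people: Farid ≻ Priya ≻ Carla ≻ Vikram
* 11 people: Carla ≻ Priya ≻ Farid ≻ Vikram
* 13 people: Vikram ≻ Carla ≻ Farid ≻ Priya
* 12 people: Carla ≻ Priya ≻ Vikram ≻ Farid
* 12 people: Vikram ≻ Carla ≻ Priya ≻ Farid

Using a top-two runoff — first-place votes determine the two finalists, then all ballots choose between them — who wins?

Carla

Round 1 first-place votes: Priya 0, Vikram 25, Carla 23, Farid 9. Vikram and Carla advance.
Runoff: Vikram is ranked above Carla on 25 ballots, Carla above Vikram on 32.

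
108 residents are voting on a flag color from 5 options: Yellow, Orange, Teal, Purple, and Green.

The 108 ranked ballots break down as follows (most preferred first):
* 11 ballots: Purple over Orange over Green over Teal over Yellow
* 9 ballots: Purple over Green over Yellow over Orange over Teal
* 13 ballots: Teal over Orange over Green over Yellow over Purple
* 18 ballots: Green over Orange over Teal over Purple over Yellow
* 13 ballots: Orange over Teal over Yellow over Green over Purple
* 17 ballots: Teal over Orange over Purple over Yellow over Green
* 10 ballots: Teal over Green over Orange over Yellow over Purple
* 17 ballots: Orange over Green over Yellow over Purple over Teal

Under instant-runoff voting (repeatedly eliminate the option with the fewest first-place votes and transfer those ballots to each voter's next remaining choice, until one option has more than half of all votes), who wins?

Round 1: Yellow 0, Orange 30, Teal 40, Purple 20, Green 18. Yellow eliminated.
Round 2: Orange 30, Teal 40, Purple 20, Green 18. Green eliminated.
Round 3: Orange 48, Teal 40, Purple 20. Purple eliminated.
Round 4: Orange 68, Teal 40. Orange has a majority (≥55).

Orange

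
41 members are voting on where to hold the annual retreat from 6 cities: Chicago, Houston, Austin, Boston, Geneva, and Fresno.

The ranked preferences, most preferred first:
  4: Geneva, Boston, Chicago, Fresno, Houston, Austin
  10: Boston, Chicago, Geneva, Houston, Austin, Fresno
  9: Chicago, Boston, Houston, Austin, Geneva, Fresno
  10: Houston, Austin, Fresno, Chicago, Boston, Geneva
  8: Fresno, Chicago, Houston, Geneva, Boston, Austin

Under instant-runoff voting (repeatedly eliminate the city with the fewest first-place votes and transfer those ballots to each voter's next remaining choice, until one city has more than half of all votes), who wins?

Round 1: Chicago 9, Houston 10, Austin 0, Boston 10, Geneva 4, Fresno 8. Austin eliminated.
Round 2: Chicago 9, Houston 10, Boston 10, Geneva 4, Fresno 8. Geneva eliminated.
Round 3: Chicago 9, Houston 10, Boston 14, Fresno 8. Fresno eliminated.
Round 4: Chicago 17, Houston 10, Boston 14. Houston eliminated.
Round 5: Chicago 27, Boston 14. Chicago has a majority (≥21).

Chicago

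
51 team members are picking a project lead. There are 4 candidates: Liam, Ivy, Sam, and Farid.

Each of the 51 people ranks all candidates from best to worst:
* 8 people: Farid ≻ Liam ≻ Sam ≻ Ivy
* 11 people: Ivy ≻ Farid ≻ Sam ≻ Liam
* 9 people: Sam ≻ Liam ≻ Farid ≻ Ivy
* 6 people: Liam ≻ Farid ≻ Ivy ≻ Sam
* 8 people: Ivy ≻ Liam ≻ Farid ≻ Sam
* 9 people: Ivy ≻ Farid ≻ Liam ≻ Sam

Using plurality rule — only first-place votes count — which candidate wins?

First-place votes: Liam 6, Ivy 28, Sam 9, Farid 8.

Ivy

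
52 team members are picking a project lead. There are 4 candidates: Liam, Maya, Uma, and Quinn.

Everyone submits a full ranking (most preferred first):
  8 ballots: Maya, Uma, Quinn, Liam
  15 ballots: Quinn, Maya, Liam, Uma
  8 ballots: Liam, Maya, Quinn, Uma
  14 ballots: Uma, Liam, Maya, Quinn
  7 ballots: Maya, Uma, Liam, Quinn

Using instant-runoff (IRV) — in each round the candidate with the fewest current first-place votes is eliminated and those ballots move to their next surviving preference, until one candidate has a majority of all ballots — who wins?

Maya

Round 1: Liam 8, Maya 15, Uma 14, Quinn 15. Liam eliminated.
Round 2: Maya 23, Uma 14, Quinn 15. Uma eliminated.
Round 3: Maya 37, Quinn 15. Maya has a majority (≥27).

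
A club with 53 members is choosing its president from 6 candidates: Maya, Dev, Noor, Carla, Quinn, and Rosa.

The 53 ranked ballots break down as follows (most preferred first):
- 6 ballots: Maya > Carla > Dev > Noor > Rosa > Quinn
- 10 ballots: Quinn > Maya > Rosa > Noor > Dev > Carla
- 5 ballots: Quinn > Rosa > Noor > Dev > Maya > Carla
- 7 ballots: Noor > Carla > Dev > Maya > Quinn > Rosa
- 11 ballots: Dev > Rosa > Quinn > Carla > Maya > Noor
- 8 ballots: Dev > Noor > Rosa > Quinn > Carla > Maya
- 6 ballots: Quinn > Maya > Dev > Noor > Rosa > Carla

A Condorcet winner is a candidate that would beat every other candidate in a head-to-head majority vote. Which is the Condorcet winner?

Dev

Dev vs Maya: 31–22
Dev vs Noor: 31–22
Dev vs Carla: 40–13
Dev vs Quinn: 32–21
Dev vs Rosa: 38–15
Dev beats every other candidate.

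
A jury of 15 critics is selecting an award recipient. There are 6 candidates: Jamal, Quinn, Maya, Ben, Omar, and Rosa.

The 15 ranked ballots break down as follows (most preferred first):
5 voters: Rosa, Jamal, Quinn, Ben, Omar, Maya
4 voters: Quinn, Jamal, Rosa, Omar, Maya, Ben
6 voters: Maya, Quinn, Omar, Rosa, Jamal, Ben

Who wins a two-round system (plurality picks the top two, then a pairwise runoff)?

Round 1 first-place votes: Jamal 0, Quinn 4, Maya 6, Ben 0, Omar 0, Rosa 5. Maya and Rosa advance.
Runoff: Maya is ranked above Rosa on 6 ballots, Rosa above Maya on 9.

Rosa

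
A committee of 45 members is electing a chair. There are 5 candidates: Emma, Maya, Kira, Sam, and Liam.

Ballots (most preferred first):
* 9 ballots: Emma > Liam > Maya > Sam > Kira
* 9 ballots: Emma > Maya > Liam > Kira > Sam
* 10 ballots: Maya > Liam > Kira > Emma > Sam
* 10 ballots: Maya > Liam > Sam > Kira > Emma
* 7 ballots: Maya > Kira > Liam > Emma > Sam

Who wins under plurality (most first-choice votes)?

First-place votes: Emma 18, Maya 27, Kira 0, Sam 0, Liam 0.

Maya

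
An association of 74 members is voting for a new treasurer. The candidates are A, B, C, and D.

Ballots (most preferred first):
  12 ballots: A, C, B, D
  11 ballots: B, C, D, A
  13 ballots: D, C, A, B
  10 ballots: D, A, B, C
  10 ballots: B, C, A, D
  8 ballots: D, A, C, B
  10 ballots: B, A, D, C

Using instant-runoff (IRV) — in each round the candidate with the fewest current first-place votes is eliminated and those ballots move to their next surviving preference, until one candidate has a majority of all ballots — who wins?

B

Round 1: A 12, B 31, C 0, D 31. C eliminated.
Round 2: A 12, B 31, D 31. A eliminated.
Round 3: B 43, D 31. B has a majority (≥38).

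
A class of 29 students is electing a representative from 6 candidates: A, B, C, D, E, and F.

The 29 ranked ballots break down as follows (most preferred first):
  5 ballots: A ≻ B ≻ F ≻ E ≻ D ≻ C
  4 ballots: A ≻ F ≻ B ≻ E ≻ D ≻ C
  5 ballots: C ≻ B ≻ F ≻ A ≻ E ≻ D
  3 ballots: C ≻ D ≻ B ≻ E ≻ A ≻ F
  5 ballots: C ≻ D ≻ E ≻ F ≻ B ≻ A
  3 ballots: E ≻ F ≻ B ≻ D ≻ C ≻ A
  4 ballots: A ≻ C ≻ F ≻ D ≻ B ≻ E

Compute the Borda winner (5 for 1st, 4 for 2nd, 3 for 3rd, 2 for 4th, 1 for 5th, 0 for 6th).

C

A: 5×5 + 4×5 + 5×2 + 3×1 + 5×0 + 3×0 + 4×5 = 78
B: 5×4 + 4×3 + 5×4 + 3×3 + 5×1 + 3×3 + 4×1 = 79
C: 5×0 + 4×0 + 5×5 + 3×5 + 5×5 + 3×1 + 4×4 = 84
D: 5×1 + 4×1 + 5×0 + 3×4 + 5×4 + 3×2 + 4×2 = 55
E: 5×2 + 4×2 + 5×1 + 3×2 + 5×3 + 3×5 + 4×0 = 59
F: 5×3 + 4×4 + 5×3 + 3×0 + 5×2 + 3×4 + 4×3 = 80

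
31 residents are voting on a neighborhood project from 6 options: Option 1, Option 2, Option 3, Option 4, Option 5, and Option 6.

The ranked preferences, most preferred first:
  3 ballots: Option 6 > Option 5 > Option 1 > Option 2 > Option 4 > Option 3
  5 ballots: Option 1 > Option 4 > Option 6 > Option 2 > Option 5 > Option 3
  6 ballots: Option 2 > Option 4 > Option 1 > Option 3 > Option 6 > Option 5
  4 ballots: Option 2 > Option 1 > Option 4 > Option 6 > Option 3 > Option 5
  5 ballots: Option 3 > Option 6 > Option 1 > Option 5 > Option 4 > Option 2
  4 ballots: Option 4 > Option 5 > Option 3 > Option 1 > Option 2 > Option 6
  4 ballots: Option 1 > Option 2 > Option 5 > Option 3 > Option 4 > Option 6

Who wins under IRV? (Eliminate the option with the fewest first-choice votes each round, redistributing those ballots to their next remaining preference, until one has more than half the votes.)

Option 1

Round 1: Option 1 9, Option 2 10, Option 3 5, Option 4 4, Option 5 0, Option 6 3. Option 5 eliminated.
Round 2: Option 1 9, Option 2 10, Option 3 5, Option 4 4, Option 6 3. Option 6 eliminated.
Round 3: Option 1 12, Option 2 10, Option 3 5, Option 4 4. Option 4 eliminated.
Round 4: Option 1 12, Option 2 10, Option 3 9. Option 3 eliminated.
Round 5: Option 1 21, Option 2 10. Option 1 has a majority (≥16).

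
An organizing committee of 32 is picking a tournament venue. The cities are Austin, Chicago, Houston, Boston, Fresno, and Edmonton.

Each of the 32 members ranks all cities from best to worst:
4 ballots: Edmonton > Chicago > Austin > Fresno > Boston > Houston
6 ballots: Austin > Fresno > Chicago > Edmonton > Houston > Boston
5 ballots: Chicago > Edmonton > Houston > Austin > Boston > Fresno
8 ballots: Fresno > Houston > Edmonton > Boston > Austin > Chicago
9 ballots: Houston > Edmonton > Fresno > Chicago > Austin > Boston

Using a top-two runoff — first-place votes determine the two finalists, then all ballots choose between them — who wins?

Fresno

Round 1 first-place votes: Austin 6, Chicago 5, Houston 9, Boston 0, Fresno 8, Edmonton 4. Houston and Fresno advance.
Runoff: Houston is ranked above Fresno on 14 ballots, Fresno above Houston on 18.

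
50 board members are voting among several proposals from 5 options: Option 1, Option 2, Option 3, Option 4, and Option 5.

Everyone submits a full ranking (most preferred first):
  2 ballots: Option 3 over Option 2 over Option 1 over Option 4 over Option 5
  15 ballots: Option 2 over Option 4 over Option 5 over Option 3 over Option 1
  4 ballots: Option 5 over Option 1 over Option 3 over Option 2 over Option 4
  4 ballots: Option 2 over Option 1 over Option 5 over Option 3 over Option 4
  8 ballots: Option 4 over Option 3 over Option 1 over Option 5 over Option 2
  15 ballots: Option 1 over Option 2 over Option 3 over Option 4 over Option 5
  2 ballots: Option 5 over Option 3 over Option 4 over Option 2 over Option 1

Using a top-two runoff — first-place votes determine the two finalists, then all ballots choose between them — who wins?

Round 1 first-place votes: Option 1 15, Option 2 19, Option 3 2, Option 4 8, Option 5 6. Option 2 and Option 1 advance.
Runoff: Option 2 is ranked above Option 1 on 23 ballots, Option 1 above Option 2 on 27.

Option 1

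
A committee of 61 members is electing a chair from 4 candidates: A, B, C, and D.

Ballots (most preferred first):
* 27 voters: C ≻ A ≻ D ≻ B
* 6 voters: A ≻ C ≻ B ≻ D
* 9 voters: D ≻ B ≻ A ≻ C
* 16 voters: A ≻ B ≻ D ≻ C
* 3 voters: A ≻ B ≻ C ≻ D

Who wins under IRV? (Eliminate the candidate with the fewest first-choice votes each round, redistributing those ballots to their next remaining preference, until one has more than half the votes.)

A

Round 1: A 25, B 0, C 27, D 9. B eliminated.
Round 2: A 25, C 27, D 9. D eliminated.
Round 3: A 34, C 27. A has a majority (≥31).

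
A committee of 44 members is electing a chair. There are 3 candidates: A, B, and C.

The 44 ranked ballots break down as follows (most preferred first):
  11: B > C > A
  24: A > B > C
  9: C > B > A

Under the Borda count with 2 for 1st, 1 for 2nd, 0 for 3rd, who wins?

A: 11×0 + 24×2 + 9×0 = 48
B: 11×2 + 24×1 + 9×1 = 55
C: 11×1 + 24×0 + 9×2 = 29

B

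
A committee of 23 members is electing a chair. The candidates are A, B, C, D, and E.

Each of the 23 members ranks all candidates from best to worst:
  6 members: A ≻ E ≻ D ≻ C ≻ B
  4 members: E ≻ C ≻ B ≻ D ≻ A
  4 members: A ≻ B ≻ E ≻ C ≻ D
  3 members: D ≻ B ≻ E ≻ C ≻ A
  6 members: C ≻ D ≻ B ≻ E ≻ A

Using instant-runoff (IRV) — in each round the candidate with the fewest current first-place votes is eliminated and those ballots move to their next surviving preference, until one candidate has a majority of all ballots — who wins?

Round 1: A 10, B 0, C 6, D 3, E 4. B eliminated.
Round 2: A 10, C 6, D 3, E 4. D eliminated.
Round 3: A 10, C 6, E 7. C eliminated.
Round 4: A 10, E 13. E has a majority (≥12).

E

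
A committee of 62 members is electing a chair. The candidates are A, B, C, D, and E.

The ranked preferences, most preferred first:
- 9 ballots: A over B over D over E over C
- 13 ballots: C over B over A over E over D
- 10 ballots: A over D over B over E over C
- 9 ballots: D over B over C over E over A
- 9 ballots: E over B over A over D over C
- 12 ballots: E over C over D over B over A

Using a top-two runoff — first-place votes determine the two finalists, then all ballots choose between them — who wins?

A

Round 1 first-place votes: A 19, B 0, C 13, D 9, E 21. E and A advance.
Runoff: E is ranked above A on 30 ballots, A above E on 32.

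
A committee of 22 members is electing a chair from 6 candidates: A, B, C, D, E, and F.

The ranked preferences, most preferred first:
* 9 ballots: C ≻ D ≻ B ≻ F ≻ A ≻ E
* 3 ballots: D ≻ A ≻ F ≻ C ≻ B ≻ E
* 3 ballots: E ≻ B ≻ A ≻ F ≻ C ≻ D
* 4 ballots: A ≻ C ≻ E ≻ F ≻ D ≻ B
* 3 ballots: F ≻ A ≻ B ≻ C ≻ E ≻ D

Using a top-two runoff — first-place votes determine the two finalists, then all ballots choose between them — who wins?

Round 1 first-place votes: A 4, B 0, C 9, D 3, E 3, F 3. C and A advance.
Runoff: C is ranked above A on 9 ballots, A above C on 13.

A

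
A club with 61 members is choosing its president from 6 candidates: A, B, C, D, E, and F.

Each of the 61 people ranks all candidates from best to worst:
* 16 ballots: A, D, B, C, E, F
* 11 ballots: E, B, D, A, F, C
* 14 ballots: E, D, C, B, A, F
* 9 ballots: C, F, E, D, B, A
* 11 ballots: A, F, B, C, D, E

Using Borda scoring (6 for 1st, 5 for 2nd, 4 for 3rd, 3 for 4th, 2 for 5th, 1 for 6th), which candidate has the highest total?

A: 16×6 + 11×3 + 14×2 + 9×1 + 11×6 = 232
B: 16×4 + 11×5 + 14×3 + 9×2 + 11×4 = 223
C: 16×3 + 11×1 + 14×4 + 9×6 + 11×3 = 202
D: 16×5 + 11×4 + 14×5 + 9×3 + 11×2 = 243
E: 16×2 + 11×6 + 14×6 + 9×4 + 11×1 = 229
F: 16×1 + 11×2 + 14×1 + 9×5 + 11×5 = 152

D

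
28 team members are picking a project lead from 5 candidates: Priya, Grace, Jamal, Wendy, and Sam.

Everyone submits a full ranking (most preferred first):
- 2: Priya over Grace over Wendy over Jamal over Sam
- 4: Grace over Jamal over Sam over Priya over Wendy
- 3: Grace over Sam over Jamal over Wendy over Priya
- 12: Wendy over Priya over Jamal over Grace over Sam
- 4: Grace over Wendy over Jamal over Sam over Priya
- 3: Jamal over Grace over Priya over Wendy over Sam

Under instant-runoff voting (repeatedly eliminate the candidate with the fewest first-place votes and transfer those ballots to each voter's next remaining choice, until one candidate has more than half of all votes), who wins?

Grace

Round 1: Priya 2, Grace 11, Jamal 3, Wendy 12, Sam 0. Sam eliminated.
Round 2: Priya 2, Grace 11, Jamal 3, Wendy 12. Priya eliminated.
Round 3: Grace 13, Jamal 3, Wendy 12. Jamal eliminated.
Round 4: Grace 16, Wendy 12. Grace has a majority (≥15).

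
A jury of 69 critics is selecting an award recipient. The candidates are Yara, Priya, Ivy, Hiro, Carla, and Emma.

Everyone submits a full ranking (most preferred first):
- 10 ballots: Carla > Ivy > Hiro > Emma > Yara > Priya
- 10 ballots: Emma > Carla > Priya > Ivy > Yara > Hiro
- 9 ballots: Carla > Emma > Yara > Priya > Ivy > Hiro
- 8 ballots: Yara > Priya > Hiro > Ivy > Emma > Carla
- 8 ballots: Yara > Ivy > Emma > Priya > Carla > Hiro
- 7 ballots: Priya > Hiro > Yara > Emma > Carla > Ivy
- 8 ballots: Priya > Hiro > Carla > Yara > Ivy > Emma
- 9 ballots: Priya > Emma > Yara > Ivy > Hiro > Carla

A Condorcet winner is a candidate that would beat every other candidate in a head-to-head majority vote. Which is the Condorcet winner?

Emma vs Yara: 38–31
Emma vs Priya: 37–32
Emma vs Ivy: 35–34
Emma vs Hiro: 36–33
Emma vs Carla: 42–27
Emma beats every other candidate.

Emma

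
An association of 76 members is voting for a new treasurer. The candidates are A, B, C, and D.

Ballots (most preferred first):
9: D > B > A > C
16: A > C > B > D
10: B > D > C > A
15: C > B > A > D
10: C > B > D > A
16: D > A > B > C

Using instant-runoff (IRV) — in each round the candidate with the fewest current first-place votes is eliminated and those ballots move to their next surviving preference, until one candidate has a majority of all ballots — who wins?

Round 1: A 16, B 10, C 25, D 25. B eliminated.
Round 2: A 16, C 25, D 35. A eliminated.
Round 3: C 41, D 35. C has a majority (≥39).

C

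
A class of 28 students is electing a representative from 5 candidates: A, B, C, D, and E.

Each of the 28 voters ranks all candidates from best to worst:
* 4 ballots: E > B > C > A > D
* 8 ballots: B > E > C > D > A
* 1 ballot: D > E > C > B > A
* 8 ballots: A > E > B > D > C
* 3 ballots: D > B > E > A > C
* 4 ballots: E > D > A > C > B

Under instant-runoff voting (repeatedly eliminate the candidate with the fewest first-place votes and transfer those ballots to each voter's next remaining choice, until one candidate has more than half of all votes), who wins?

E

Round 1: A 8, B 8, C 0, D 4, E 8. C eliminated.
Round 2: A 8, B 8, D 4, E 8. D eliminated.
Round 3: A 8, B 11, E 9. A eliminated.
Round 4: B 11, E 17. E has a majority (≥15).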